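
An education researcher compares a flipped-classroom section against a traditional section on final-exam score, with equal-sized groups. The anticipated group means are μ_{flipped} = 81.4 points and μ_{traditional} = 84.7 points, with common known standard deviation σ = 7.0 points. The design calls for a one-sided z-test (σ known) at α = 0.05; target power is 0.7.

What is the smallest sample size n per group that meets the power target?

Standardized effect: d = |μ_{flipped} − μ_{traditional}| / σ = |81.4 − 84.7| / 7.0 = 0.4714
For power 0.7 need Φ(δ − z_{0.05}) = 0.7, so δ = z_{0.05} + z_{0.30} = 1.645 + 0.524 = 2.169.
δ = d·√(n/2) ⇒ n = 2(δ/d)² = 2 × (2.169 / 0.4714)² = 42.35.
Rounding up, n = 43 per group.

n = 43 per group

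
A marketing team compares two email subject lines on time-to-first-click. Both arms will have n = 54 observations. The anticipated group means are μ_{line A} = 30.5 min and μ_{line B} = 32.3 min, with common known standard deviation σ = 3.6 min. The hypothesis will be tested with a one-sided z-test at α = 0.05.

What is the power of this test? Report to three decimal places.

Power ≈ 0.830

Standardized effect: d = |μ_{line A} − μ_{line B}| / σ = |30.5 − 32.3| / 3.6 = 0.5000
Noncentrality parameter: δ = d·√(n/2) = 0.5000 × √(54/2) = 2.5981
Critical value for a one-sided test at α = 0.05: z_α = 1.645.
Power = P(Z > 1.645 − δ) = Φ(0.953) = 0.8298.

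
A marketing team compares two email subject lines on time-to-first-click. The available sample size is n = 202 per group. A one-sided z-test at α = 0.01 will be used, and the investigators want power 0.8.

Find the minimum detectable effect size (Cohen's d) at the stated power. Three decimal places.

Required noncentrality: δ = z_{0.01} + z_{0.20} = 2.326 + 0.842 = 3.168.
δ = d·√(n/2) ⇒ d = δ/√(n/2) = 3.168/√(202/2) = 0.3152.

d ≈ 0.315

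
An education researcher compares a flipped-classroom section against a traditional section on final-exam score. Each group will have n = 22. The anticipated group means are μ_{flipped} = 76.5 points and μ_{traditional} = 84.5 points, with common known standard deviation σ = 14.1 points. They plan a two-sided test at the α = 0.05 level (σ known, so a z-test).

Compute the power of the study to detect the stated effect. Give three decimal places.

Standardized effect: d = |μ_{flipped} − μ_{traditional}| / σ = |76.5 − 84.5| / 14.1 = 0.5674
Noncentrality parameter: δ = d·√(n/2) = 0.5674 × √(22/2) = 1.8818
Two-sided α = 0.05 → critical value z_{0.025} = 1.960.
Power = Φ(δ − 1.960) + Φ(−δ − 1.960) = Φ(-0.078) + Φ(-3.842) = 0.4688 + 0.0001 = 0.4689.

Power ≈ 0.469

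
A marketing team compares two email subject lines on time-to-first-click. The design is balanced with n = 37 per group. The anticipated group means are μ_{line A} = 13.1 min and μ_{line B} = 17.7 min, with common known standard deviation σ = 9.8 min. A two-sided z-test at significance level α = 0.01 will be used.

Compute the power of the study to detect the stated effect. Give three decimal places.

Standardized effect: d = |μ_{line A} − μ_{line B}| / σ = |13.1 − 17.7| / 9.8 = 0.4694
Noncentrality parameter: δ = d·√(n/2) = 0.4694 × √(37/2) = 2.0189
Two-sided α = 0.01 → critical value z_{0.005} = 2.576.
Power = Φ(δ − 2.576) + Φ(−δ − 2.576) = Φ(-0.557) + Φ(-4.595) = 0.2888 + 0.0000 = 0.2888.

Power ≈ 0.289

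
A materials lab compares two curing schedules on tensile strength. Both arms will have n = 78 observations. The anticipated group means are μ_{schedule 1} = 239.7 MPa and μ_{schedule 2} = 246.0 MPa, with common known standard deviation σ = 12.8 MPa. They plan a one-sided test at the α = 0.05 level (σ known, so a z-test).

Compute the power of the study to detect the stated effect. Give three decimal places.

Power ≈ 0.923

Standardized effect: d = |μ_{schedule 1} − μ_{schedule 2}| / σ = |239.7 − 246.0| / 12.8 = 0.4922
Noncentrality parameter: δ = d·√(n/2) = 0.4922 × √(78/2) = 3.0737
Critical value for a one-sided test at α = 0.05: z_α = 1.645.
Power = Φ(δ − 1.645) = Φ(1.429) = 0.9235.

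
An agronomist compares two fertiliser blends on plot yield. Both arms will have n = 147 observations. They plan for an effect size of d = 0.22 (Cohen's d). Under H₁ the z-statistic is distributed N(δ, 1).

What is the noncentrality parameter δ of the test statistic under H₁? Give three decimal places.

δ = d·√(n/2) = 0.22 × √(147/2) = 1.8861

δ ≈ 1.886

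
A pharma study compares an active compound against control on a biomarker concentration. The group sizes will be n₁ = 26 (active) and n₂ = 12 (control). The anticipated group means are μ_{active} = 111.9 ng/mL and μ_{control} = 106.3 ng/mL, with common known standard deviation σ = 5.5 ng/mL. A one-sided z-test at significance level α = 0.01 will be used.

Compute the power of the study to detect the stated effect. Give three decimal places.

Standardized effect: d = |μ_{active} − μ_{control}| / σ = |111.9 − 106.3| / 5.5 = 1.0182
Noncentrality parameter: λ = d / √(1/n₁ + 1/n₂) = 1.0182 / √(1/26 + 1/12) = 2.9175
One-sided α = 0.01 → critical value z_{0.01} = 2.326.
Power = P(Z > 2.326 − λ) = Φ(0.591) = 0.7228.

Power ≈ 0.723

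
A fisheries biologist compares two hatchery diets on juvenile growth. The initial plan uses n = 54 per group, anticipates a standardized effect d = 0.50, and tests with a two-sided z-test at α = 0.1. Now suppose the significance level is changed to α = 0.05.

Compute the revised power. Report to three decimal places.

Power ≈ 0.738

δ = d·√(n/2) = 0.50 × √(54/2) = 2.5981 (unchanged). New critical value: z_{0.025} = 1.960.
Revised power = Φ(δ − 1.960) + Φ(−δ − 1.960) = Φ(0.638) + Φ(-4.558) = 0.7383 + 0.0000 = 0.7383.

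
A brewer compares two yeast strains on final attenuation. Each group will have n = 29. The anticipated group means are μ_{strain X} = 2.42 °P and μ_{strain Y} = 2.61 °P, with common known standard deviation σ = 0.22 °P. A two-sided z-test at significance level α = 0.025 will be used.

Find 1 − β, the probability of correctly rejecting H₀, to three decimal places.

Standardized effect: d = |μ_{strain X} − μ_{strain Y}| / σ = |2.42 − 2.61| / 0.22 = 0.8636
Noncentrality parameter: λ = d·√(n/2) = 0.8636 × √(29/2) = 3.2886
Critical value for a two-sided test at α = 0.025: z_{α/2} = 2.241.
Power = Φ(λ − 2.241) + Φ(−λ − 2.241) = Φ(1.047) + Φ(-5.530) = 0.8525 + 0.0000 = 0.8525.

Power ≈ 0.853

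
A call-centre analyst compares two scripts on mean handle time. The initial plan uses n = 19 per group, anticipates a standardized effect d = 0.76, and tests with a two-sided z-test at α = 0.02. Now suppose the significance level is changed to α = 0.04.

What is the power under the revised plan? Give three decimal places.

δ = d·√(n/2) = 0.76 × √(19/2) = 2.3425 (unchanged). New critical value: z_{0.02} = 2.054.
Revised power = Φ(δ − 2.054) + Φ(−δ − 2.054) = Φ(0.289) + Φ(-4.396) = 0.6136 + 0.0000 = 0.6136.

Power ≈ 0.614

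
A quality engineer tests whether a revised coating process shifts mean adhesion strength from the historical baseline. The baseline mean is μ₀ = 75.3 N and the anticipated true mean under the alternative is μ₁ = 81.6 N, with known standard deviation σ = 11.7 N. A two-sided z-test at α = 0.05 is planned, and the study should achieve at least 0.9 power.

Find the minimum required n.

n = 37

Standardized effect: d = |μ₁ − μ₀| / σ = |81.6 − 75.3| / 11.7 = 0.5385
Set Φ(δ − 1.960) = 0.9; then δ − 1.960 = Φ⁻¹(0.9) = 1.282, giving δ = 3.242.
(The Φ(−δ − z_{α/2}) term is vanishingly small for δ > 0 and is dropped in the standard sample-size formula.)
δ = d·√n ⇒ n = (δ/d)² = (3.242 / 0.5385)² = 36.24.
Rounding up, n = 37.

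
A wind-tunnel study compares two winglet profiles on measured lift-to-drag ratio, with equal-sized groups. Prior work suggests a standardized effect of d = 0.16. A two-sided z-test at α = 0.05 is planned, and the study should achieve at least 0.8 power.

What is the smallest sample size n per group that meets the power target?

n = 614 per group

For power 0.8 need Φ(δ − z_{0.025}) = 0.8, so δ = z_{0.025} + z_{0.20} = 1.960 + 0.842 = 2.802.
(For δ > 0 the lower-tail rejection region contributes negligibly to power, so the one-term inversion is standard.)
δ = d·√(n/2) ⇒ n = 2(δ/d)² = 2 × (2.802 / 0.16)² = 613.19.
Rounding up, n = 614 per group.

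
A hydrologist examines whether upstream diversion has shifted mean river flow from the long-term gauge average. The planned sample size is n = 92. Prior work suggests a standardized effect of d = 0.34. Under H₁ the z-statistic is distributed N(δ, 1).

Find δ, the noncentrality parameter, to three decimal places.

The noncentrality parameter scales effect size by the design's sample-size factor: δ = d·√n = 0.34 × √92 = 3.2612

δ ≈ 3.261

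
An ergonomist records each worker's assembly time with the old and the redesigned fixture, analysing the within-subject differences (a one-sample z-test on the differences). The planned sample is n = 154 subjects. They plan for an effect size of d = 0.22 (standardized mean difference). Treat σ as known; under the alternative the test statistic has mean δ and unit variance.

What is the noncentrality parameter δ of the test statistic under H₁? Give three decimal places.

δ = d·√n = 0.22 × √154 = 2.7301

δ ≈ 2.730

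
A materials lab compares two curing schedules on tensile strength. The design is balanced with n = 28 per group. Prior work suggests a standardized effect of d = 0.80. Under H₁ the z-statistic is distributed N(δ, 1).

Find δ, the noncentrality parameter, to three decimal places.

δ = d·√(n/2) = 0.80 × √(28/2) = 2.9933

δ ≈ 2.993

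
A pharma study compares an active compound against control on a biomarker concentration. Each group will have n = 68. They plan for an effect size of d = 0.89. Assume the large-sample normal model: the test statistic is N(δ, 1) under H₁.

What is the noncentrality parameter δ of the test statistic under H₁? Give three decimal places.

δ ≈ 5.190

The noncentrality parameter scales effect size by the design's sample-size factor: δ = d·√(n/2) = 0.89 × √(68/2) = 5.1895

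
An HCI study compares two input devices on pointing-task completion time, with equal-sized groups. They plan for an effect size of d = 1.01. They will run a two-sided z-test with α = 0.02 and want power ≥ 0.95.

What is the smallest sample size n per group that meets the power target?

For power 0.95 need Φ(δ − z_{0.01}) = 0.95, so δ = z_{0.01} + z_{0.05} = 2.326 + 1.645 = 3.971.
(The Φ(−δ − z_{α/2}) term is vanishingly small for δ > 0 and is dropped in the standard sample-size formula.)
δ = d·√(n/2) ⇒ n = 2(δ/d)² = 2 × (3.971 / 1.01)² = 30.92.
Round up to the next whole unit.

n = 31 per group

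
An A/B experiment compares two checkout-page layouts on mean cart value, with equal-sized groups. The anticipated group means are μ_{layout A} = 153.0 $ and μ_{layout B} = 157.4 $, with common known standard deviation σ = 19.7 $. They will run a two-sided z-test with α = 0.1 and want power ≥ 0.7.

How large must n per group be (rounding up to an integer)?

n = 189 per group

Standardized effect: d = |μ_{layout A} − μ_{layout B}| / σ = |153.0 − 157.4| / 19.7 = 0.2234
For power 0.7 need Φ(δ − z_{0.05}) = 0.7, so δ = z_{0.05} + z_{0.30} = 1.645 + 0.524 = 2.169.
(Ignoring the negligible lower-tail rejection probability gives the usual closed-form inversion.)
δ = d·√(n/2) ⇒ n = 2(δ/d)² = 2 × (2.169 / 0.2234)² = 188.66.
Round up to the next whole unit.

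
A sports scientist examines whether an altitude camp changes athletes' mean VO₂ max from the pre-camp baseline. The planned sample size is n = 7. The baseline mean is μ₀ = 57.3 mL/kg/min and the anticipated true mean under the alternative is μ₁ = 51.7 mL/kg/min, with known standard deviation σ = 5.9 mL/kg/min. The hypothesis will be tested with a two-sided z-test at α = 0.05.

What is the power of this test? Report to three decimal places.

Power ≈ 0.709

Standardized effect: d = |μ₁ − μ₀| / σ = |51.7 − 57.3| / 5.9 = 0.9492
Noncentrality parameter: δ = d·√n = 0.9492 × √7 = 2.5112
Critical value for a two-sided test at α = 0.05: z_{α/2} = 1.960.
Power = Φ(δ − 1.960) + Φ(−δ − 1.960) = Φ(0.551) + Φ(-4.471) = 0.7093 + 0.0000 = 0.7093.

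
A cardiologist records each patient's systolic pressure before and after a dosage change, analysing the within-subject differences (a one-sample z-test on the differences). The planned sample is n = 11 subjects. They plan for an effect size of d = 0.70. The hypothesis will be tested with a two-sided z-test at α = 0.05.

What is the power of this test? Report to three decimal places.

Noncentrality parameter: δ = d·√n = 0.70 × √11 = 2.3216
Critical value for a two-sided test at α = 0.05: z_{α/2} = 1.960.
Power = Φ(δ − 1.960) + Φ(−δ − 1.960) = Φ(0.362) + Φ(-4.282) = 0.6412 + 0.0000 = 0.6412.

Power ≈ 0.641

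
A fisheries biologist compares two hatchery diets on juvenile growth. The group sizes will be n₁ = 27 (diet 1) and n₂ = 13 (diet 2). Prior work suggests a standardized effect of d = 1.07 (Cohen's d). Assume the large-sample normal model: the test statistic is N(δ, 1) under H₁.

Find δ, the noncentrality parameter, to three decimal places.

δ = d / √(1/n₁ + 1/n₂) = 1.07 / √(1/27 + 1/13) = 3.1696

δ ≈ 3.170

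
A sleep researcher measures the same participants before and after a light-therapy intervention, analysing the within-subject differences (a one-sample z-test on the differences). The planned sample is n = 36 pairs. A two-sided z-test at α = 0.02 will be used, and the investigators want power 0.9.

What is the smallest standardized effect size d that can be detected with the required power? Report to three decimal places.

Required noncentrality: δ = z_{0.01} + z_{0.10} = 2.326 + 1.282 = 3.608.
(The second rejection-region term Φ(−δ − z_{α/2}) is negligible and dropped.)
δ = d·√n ⇒ d = δ/√n = 3.608/√36 = 0.6013.

d ≈ 0.601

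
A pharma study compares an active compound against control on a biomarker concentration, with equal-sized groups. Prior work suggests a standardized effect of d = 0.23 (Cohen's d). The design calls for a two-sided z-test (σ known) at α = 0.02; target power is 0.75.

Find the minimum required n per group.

For power 0.75 need Φ(δ − z_{0.01}) = 0.75, so δ = z_{0.01} + z_{0.25} = 2.326 + 0.674 = 3.001.
(For δ > 0 the lower-tail rejection region contributes negligibly to power, so the one-term inversion is standard.)
δ = d·√(n/2) ⇒ n = 2(δ/d)² = 2 × (3.001 / 0.23)² = 340.45.
Rounding up, n = 341 per group.

n = 341 per group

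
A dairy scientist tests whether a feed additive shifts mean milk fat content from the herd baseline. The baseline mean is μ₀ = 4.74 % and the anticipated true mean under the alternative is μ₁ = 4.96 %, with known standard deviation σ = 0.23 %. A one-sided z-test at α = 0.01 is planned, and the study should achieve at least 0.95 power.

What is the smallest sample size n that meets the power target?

n = 18

Standardized effect: d = |μ₁ − μ₀| / σ = |4.96 − 4.74| / 0.23 = 0.9565
Set Φ(δ − 2.326) = 0.95; then δ − 2.326 = Φ⁻¹(0.95) = 1.645, giving δ = 3.971.
δ = d·√n ⇒ n = (δ/d)² = (3.971 / 0.9565)² = 17.24.
Round up to the next whole unit.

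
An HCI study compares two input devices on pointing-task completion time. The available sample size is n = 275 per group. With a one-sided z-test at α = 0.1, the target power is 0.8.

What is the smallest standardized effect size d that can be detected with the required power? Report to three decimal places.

d ≈ 0.181

Required noncentrality: δ = z_{0.1} + z_{0.20} = 1.282 + 0.842 = 2.123.
δ = d·√(n/2) ⇒ d = δ/√(n/2) = 2.123/√(275/2) = 0.1811.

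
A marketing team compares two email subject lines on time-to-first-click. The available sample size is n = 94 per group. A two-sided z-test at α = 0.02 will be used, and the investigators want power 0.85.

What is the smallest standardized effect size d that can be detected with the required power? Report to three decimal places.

d ≈ 0.491

Required noncentrality: δ = z_{0.01} + z_{0.15} = 2.326 + 1.036 = 3.363.
(Lower-tail contribution to power is negligible for δ > 0.)
δ = d·√(n/2) ⇒ d = δ/√(n/2) = 3.363/√(94/2) = 0.4905.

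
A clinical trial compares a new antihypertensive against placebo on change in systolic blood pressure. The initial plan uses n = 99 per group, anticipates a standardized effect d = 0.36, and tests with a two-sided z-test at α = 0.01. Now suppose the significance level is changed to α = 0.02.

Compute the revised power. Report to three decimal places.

Power ≈ 0.582

δ = d·√(n/2) = 0.36 × √(99/2) = 2.5328 (unchanged). New critical value: z_{0.01} = 2.326.
Revised power = Φ(δ − 2.326) + Φ(−δ − 2.326) = Φ(0.206) + Φ(-4.859) = 0.5818 + 0.0000 = 0.5818.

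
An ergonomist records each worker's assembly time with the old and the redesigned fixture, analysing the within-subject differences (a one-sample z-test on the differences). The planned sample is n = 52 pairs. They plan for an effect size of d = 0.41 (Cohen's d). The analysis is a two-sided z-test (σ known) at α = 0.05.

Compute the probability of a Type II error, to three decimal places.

Noncentrality parameter: δ = d·√n = 0.41 × √52 = 2.9566
Critical value for a two-sided test at α = 0.05: z_{α/2} = 1.960.
Power = Φ(δ − 1.960) + Φ(−δ − 1.960) = Φ(0.997) + Φ(-4.917) = 0.8405 + 0.0000 = 0.8405.
Type II error: β = 1 − power = 1 − 0.8405 = 0.1595.

β ≈ 0.159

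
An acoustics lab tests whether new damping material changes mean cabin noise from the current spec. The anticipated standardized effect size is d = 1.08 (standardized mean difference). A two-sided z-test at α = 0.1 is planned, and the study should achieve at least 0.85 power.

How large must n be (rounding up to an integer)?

n = 7

For power 0.85 need Φ(δ − z_{0.05}) = 0.85, so δ = z_{0.05} + z_{0.15} = 1.645 + 1.036 = 2.681.
(Ignoring the negligible lower-tail rejection probability gives the usual closed-form inversion.)
δ = d·√n ⇒ n = (δ/d)² = (2.681 / 1.08)² = 6.16.
Round up to the next whole unit.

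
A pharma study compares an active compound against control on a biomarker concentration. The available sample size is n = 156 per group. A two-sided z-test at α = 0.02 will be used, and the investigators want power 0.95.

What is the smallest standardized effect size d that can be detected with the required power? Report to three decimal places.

Need Φ(δ − 2.326) = 0.95, so δ = 2.326 + 1.645 = 3.971.
(The second rejection-region term Φ(−δ − z_{α/2}) is negligible and dropped.)
δ = d·√(n/2) ⇒ d = δ/√(n/2) = 3.971/√(156/2) = 0.4497.

d ≈ 0.450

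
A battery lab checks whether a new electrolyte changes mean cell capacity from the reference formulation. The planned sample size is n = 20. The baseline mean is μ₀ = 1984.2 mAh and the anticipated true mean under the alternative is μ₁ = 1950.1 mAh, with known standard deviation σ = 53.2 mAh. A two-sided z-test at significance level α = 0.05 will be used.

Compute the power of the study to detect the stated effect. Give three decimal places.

Standardized effect: d = |μ₁ − μ₀| / σ = |1950.1 − 1984.2| / 53.2 = 0.6410
Noncentrality parameter: δ = d·√n = 0.6410 × √20 = 2.8665
Critical value for a two-sided test at α = 0.05: z_{α/2} = 1.960.
Power = Φ(δ − 1.960) + Φ(−δ − 1.960) = Φ(0.907) + Φ(-4.827) = 0.8177 + 0.0000 = 0.8177.

Power ≈ 0.818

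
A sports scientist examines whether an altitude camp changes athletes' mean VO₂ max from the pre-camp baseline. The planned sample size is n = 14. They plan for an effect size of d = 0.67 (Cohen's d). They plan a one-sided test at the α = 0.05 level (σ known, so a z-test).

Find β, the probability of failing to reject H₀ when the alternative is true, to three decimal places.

β ≈ 0.194

Noncentrality parameter: δ = d·√n = 0.67 × √14 = 2.5069
One-sided α = 0.05 → critical value z_{0.05} = 1.645.
Power = P(Z > 1.645 − δ) = Φ(0.862) = 0.8057.
Type II error: β = 1 − power = 1 − 0.8057 = 0.1943.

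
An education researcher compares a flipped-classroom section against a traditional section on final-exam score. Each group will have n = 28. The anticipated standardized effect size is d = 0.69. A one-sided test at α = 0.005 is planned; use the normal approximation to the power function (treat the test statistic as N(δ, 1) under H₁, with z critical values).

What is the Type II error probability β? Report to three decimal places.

β ≈ 0.498

Noncentrality parameter: δ = d·√(n/2) = 0.69 × √(28/2) = 2.5817
Critical value for a one-sided test at α = 0.005: z_α = 2.576.
Power = P(Z > 2.576 − δ) = Φ(0.006) = 0.5024.
Type II error: β = 1 − power = 1 − 0.5024 = 0.4976.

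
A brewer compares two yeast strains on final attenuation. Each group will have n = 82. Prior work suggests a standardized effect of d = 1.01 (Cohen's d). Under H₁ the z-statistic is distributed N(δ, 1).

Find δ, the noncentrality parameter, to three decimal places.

The noncentrality parameter scales effect size by the design's sample-size factor: δ = d·√(n/2) = 1.01 × √(82/2) = 6.4672

δ ≈ 6.467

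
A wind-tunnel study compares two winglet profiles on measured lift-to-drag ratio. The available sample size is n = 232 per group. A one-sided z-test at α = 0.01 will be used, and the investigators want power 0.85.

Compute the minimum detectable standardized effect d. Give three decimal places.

Required noncentrality: δ = z_{0.01} + z_{0.15} = 2.326 + 1.036 = 3.363.
δ = d·√(n/2) ⇒ d = δ/√(n/2) = 3.363/√(232/2) = 0.3122.

d ≈ 0.312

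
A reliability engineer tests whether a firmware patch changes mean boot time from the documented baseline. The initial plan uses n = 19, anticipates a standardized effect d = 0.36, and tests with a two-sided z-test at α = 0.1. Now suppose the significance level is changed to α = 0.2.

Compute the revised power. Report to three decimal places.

δ = d·√n = 0.36 × √19 = 1.5692 (unchanged). New critical value: z_{0.1} = 1.282.
Revised power = Φ(δ − 1.282) + Φ(−δ − 1.282) = Φ(0.288) + Φ(-2.851) = 0.6132 + 0.0022 = 0.6154.

Power ≈ 0.615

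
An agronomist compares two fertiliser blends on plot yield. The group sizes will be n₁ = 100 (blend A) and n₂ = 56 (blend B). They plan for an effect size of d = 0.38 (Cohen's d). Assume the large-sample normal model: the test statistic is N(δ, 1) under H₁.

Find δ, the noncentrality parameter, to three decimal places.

δ ≈ 2.277

δ = d / √(1/n₁ + 1/n₂) = 0.38 / √(1/100 + 1/56) = 2.2767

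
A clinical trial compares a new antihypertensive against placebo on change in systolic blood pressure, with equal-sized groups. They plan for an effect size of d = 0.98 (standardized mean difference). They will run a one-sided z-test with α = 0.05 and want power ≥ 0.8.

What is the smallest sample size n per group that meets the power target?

n = 13 per group

For power 0.8 need Φ(δ − z_{0.05}) = 0.8, so δ = z_{0.05} + z_{0.20} = 1.645 + 0.842 = 2.486.
δ = d·√(n/2) ⇒ n = 2(δ/d)² = 2 × (2.486 / 0.98)² = 12.87.
Round up to the next whole unit.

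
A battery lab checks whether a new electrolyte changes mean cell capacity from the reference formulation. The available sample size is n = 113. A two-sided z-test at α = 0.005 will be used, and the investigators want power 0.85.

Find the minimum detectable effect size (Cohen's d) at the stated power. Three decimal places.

d ≈ 0.362

Required noncentrality: δ = z_{0.0025} + z_{0.15} = 2.807 + 1.036 = 3.843.
(The second rejection-region term Φ(−δ − z_{α/2}) is negligible and dropped.)
δ = d·√n ⇒ d = δ/√n = 3.843/√113 = 0.3616.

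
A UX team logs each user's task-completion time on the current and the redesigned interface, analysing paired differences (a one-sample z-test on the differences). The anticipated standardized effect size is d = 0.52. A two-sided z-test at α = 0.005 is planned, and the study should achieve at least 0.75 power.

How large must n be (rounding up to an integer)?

Set Φ(δ − 2.807) = 0.75; then δ − 2.807 = Φ⁻¹(0.75) = 0.674, giving δ = 3.482.
(For δ > 0 the lower-tail rejection region contributes negligibly to power, so the one-term inversion is standard.)
δ = d·√n ⇒ n = (δ/d)² = (3.482 / 0.52)² = 44.83.
Rounding up, n = 45.

n = 45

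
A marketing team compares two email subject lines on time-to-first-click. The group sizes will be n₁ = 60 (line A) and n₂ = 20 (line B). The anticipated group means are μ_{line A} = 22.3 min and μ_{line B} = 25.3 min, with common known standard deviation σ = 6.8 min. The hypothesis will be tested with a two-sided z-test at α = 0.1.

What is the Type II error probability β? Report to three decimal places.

Standardized effect: d = |μ_{line A} − μ_{line B}| / σ = |22.3 − 25.3| / 6.8 = 0.4412
Noncentrality parameter: δ = d / √(1/n₁ + 1/n₂) = 0.4412 / √(1/60 + 1/20) = 1.7087
Two-sided α = 0.1 → critical value z_{0.05} = 1.645.
Power = Φ(δ − 1.645) + Φ(−δ − 1.645) = Φ(0.064) + Φ(-3.354) = 0.5254 + 0.0004 = 0.5258.
Type II error: β = 1 − power = 1 − 0.5258 = 0.4742.

β ≈ 0.474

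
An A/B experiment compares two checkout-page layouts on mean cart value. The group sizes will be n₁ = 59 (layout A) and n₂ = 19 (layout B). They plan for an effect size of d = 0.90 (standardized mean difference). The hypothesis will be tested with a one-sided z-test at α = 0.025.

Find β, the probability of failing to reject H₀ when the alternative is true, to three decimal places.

Noncentrality parameter: δ = d / √(1/n₁ + 1/n₂) = 0.90 / √(1/59 + 1/19) = 3.4119
One-sided α = 0.025 → critical value z_{0.025} = 1.960.
Power = P(Z > 1.960 − δ) = Φ(1.452) = 0.9267.
Type II error: β = 1 − power = 1 − 0.9267 = 0.0733.

β ≈ 0.073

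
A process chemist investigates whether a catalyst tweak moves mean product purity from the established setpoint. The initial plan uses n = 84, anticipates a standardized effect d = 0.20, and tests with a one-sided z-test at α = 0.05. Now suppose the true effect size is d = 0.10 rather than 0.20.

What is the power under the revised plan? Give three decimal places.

Power ≈ 0.233

With d = 0.10: δ = d·√n = 0.10 × √84 = 0.9165. Critical value z_{0.05} = 1.645.
Revised power = Φ(δ − 1.645) = Φ(-0.728) = 0.2332.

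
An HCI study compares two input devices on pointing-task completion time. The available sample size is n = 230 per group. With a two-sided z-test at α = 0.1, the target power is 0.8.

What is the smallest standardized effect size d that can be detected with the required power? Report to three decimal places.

Required noncentrality: δ = z_{0.05} + z_{0.20} = 1.645 + 0.842 = 2.486.
(The second rejection-region term Φ(−δ − z_{α/2}) is negligible and dropped.)
δ = d·√(n/2) ⇒ d = δ/√(n/2) = 2.486/√(230/2) = 0.2319.

d ≈ 0.232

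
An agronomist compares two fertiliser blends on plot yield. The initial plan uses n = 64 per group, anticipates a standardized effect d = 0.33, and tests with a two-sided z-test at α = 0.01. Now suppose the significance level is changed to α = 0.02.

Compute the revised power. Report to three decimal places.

Power ≈ 0.323

δ = d·√(n/2) = 0.33 × √(64/2) = 1.8668 (unchanged). New critical value: z_{0.01} = 2.326.
Revised power = Φ(δ − 2.326) + Φ(−δ − 2.326) = Φ(-0.460) + Φ(-4.193) = 0.3229 + 0.0000 = 0.3229.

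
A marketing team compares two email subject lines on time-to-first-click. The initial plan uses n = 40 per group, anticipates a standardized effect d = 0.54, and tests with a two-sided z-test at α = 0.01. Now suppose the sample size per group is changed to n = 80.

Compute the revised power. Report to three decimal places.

Power ≈ 0.799

With n = 80 per group: δ = d·√(n/2) = 0.54 × √(80/2) = 3.4153. Critical value z_{0.005} = 2.576.
Revised power = Φ(δ − 2.576) + Φ(−δ − 2.576) = Φ(0.839) + Φ(-5.991) = 0.7994 + 0.0000 = 0.7994.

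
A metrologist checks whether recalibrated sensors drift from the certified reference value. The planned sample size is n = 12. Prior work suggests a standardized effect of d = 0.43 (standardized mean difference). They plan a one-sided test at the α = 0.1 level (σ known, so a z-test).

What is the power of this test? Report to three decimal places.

Noncentrality parameter: δ = d·√n = 0.43 × √12 = 1.4896
One-sided α = 0.1 → critical value z_{0.1} = 1.282.
Power = P(Z > 1.282 − δ) = Φ(0.208) = 0.5824.

Power ≈ 0.582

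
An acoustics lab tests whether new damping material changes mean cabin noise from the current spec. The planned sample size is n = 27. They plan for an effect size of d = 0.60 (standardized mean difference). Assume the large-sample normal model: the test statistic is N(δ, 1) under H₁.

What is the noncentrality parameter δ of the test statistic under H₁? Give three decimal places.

δ ≈ 3.118

δ = d·√n = 0.60 × √27 = 3.1177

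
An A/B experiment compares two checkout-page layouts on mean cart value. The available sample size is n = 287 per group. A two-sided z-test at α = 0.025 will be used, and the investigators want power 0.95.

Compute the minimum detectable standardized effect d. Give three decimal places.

Required noncentrality: δ = z_{0.0125} + z_{0.05} = 2.241 + 1.645 = 3.886.
(Lower-tail contribution to power is negligible for δ > 0.)
δ = d·√(n/2) ⇒ d = δ/√(n/2) = 3.886/√(287/2) = 0.3244.

d ≈ 0.324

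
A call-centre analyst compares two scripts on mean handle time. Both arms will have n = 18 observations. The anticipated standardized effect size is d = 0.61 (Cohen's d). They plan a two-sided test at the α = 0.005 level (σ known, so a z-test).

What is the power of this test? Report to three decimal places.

Power ≈ 0.164

Noncentrality parameter: δ = d·√(n/2) = 0.61 × √(18/2) = 1.8300
Critical value for a two-sided test at α = 0.005: z_{α/2} = 2.807.
Power = Φ(δ − 2.807) + Φ(−δ − 2.807) = Φ(-0.977) + Φ(-4.637) = 0.1643 + 0.0000 = 0.1643.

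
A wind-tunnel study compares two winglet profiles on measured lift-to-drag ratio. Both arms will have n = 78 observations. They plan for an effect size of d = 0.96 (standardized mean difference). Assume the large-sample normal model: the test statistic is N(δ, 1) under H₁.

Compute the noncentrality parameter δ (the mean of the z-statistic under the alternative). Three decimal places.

δ = d·√(n/2) = 0.96 × √(78/2) = 5.9952

δ ≈ 5.995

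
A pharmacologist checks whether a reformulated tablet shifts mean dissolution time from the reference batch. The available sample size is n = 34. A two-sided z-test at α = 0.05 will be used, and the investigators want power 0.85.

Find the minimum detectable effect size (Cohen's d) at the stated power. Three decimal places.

d ≈ 0.514

Need Φ(δ − 1.960) = 0.85, so δ = 1.960 + 1.036 = 2.996.
(Lower-tail contribution to power is negligible for δ > 0.)
δ = d·√n ⇒ d = δ/√n = 2.996/√34 = 0.5139.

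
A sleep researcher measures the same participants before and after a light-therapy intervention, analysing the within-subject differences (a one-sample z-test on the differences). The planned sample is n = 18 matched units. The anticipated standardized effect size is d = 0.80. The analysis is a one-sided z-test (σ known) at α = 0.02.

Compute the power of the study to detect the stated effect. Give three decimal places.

Noncentrality parameter: δ = d·√n = 0.80 × √18 = 3.3941
Critical value for a one-sided test at α = 0.02: z_α = 2.054.
Power = P(Z > 2.054 − δ) = Φ(1.340) = 0.9099.

Power ≈ 0.910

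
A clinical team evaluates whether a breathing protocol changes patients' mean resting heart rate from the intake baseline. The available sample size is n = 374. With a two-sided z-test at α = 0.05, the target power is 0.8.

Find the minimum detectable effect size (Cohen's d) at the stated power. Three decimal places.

d ≈ 0.145

Need Φ(δ − 1.960) = 0.8, so δ = 1.960 + 0.842 = 2.802.
(Lower-tail contribution to power is negligible for δ > 0.)
δ = d·√n ⇒ d = δ/√n = 2.802/√374 = 0.1449.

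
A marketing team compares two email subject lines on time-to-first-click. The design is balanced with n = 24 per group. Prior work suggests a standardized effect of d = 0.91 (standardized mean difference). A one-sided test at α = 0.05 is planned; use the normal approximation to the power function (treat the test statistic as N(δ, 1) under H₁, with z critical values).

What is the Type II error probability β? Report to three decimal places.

Noncentrality parameter: δ = d·√(n/2) = 0.91 × √(24/2) = 3.1523
One-sided α = 0.05 → critical value z_{0.05} = 1.645.
Power = P(Z > 1.645 − δ) = Φ(1.507) = 0.9342.
Type II error: β = 1 − power = 1 − 0.9342 = 0.0658.

β ≈ 0.066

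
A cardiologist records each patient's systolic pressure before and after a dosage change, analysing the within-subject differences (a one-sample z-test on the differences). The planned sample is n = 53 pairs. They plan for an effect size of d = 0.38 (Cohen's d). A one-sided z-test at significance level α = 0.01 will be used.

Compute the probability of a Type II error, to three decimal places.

β ≈ 0.330

Noncentrality parameter: δ = d·√n = 0.38 × √53 = 2.7664
Critical value for a one-sided test at α = 0.01: z_α = 2.326.
Power = Φ(δ − 2.326) = Φ(0.440) = 0.6701.
Type II error: β = 1 − power = 1 − 0.6701 = 0.3299.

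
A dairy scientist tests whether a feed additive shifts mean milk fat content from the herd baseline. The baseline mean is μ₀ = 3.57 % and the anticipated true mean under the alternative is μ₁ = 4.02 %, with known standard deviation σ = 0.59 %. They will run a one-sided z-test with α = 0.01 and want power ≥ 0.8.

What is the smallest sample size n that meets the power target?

Standardized effect: d = |μ₁ − μ₀| / σ = |4.02 − 3.57| / 0.59 = 0.7627
For power 0.8 need Φ(δ − z_{0.01}) = 0.8, so δ = z_{0.01} + z_{0.20} = 2.326 + 0.842 = 3.168.
δ = d·√n ⇒ n = (δ/d)² = (3.168 / 0.7627)² = 17.25.
Rounding up, n = 18.

n = 18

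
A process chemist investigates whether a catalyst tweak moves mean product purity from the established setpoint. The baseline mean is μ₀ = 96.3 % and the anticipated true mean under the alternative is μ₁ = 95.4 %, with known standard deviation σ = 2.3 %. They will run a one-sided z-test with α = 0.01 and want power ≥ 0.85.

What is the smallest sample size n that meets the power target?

Standardized effect: d = |μ₁ − μ₀| / σ = |95.4 − 96.3| / 2.3 = 0.3913
Set Φ(δ − 2.326) = 0.85; then δ − 2.326 = Φ⁻¹(0.85) = 1.036, giving δ = 3.363.
δ = d·√n ⇒ n = (δ/d)² = (3.363 / 0.3913)² = 73.85.
Round up to the next whole unit.

n = 74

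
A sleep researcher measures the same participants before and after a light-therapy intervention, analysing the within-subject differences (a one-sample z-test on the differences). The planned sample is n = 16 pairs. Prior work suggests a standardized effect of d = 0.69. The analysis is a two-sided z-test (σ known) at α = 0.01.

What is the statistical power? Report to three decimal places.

Noncentrality parameter: δ = d·√n = 0.69 × √16 = 2.7600
Critical value for a two-sided test at α = 0.01: z_{α/2} = 2.576.
Power = Φ(δ − 2.576) + Φ(−δ − 2.576) = Φ(0.184) + Φ(-5.336) = 0.5731 + 0.0000 = 0.5731.

Power ≈ 0.573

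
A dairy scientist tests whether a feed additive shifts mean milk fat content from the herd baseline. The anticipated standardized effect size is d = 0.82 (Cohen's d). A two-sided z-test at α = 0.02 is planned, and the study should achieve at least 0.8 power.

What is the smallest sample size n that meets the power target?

n = 15

For power 0.8 need Φ(δ − z_{0.01}) = 0.8, so δ = z_{0.01} + z_{0.20} = 2.326 + 0.842 = 3.168.
(The Φ(−δ − z_{α/2}) term is vanishingly small for δ > 0 and is dropped in the standard sample-size formula.)
δ = d·√n ⇒ n = (δ/d)² = (3.168 / 0.82)² = 14.93.
Rounding up, n = 15.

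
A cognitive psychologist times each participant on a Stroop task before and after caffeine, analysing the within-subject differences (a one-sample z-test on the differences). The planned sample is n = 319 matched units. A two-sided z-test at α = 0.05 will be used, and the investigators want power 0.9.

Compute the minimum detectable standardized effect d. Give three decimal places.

Required noncentrality: δ = z_{0.025} + z_{0.10} = 1.960 + 1.282 = 3.242.
(Lower-tail contribution to power is negligible for δ > 0.)
δ = d·√n ⇒ d = δ/√n = 3.242/√319 = 0.1815.

d ≈ 0.181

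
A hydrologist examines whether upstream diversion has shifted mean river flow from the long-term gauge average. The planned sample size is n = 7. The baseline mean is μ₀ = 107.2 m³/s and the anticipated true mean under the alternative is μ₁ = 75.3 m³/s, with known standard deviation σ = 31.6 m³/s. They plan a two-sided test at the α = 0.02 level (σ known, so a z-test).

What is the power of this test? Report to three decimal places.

Standardized effect: d = |μ₁ − μ₀| / σ = |75.3 − 107.2| / 31.6 = 1.0095
Noncentrality parameter: δ = d·√n = 1.0095 × √7 = 2.6709
Two-sided α = 0.02 → critical value z_{0.01} = 2.326.
Power = Φ(δ − 2.326) + Φ(−δ − 2.326) = Φ(0.345) + Φ(-4.997) = 0.6348 + 0.0000 = 0.6348.

Power ≈ 0.635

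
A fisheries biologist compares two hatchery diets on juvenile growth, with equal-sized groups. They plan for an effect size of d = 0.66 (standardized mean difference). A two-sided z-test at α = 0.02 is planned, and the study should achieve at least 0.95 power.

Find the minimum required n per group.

n = 73 per group

For power 0.95 need Φ(δ − z_{0.01}) = 0.95, so δ = z_{0.01} + z_{0.05} = 2.326 + 1.645 = 3.971.
(For δ > 0 the lower-tail rejection region contributes negligibly to power, so the one-term inversion is standard.)
δ = d·√(n/2) ⇒ n = 2(δ/d)² = 2 × (3.971 / 0.66)² = 72.41.
Rounding up, n = 73 per group.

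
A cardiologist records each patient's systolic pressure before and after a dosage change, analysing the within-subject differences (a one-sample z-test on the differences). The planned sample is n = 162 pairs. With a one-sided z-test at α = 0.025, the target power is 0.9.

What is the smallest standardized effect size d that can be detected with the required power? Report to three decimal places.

d ≈ 0.255

Required noncentrality: δ = z_{0.025} + z_{0.10} = 1.960 + 1.282 = 3.242.
δ = d·√n ⇒ d = δ/√n = 3.242/√162 = 0.2547.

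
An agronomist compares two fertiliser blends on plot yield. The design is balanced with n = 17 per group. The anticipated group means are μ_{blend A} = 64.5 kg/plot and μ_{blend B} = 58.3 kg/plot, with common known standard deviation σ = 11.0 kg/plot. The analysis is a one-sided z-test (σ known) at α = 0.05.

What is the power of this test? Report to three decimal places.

Power ≈ 0.499

Standardized effect: d = |μ_{blend A} − μ_{blend B}| / σ = |64.5 − 58.3| / 11.0 = 0.5636
Noncentrality parameter: λ = d·√(n/2) = 0.5636 × √(17/2) = 1.6433
One-sided α = 0.05 → critical value z_{0.05} = 1.645.
Power = Φ(λ − 1.645) = Φ(-0.002) = 0.4994.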